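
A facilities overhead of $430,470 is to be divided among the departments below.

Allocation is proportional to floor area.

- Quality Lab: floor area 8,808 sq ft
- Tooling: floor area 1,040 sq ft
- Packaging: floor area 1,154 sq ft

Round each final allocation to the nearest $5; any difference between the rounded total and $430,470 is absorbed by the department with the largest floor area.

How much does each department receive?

Quality Lab: $344,630; Tooling: $40,690; Packaging: $45,150

Sum of floor area: 8,808 + 1,040 + 1,154 = 11,002.
Proportional shares: Quality Lab 344,626.41; Tooling 40,691.58; Packaging 45,152.01.
Rounded to nearest $5: Quality Lab $344,625; Tooling $40,690; Packaging $45,150. Sum = $430,465.
Difference $430,470 − $430,465 = +$5 applied to largest floor area (Quality Lab): Quality Lab becomes $344,630.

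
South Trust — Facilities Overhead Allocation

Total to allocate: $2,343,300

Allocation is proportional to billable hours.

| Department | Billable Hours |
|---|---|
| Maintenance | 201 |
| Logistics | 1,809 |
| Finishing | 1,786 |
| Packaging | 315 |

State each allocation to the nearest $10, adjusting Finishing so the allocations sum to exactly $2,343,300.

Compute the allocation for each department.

Billable hours total: 4,111.
Pro-rata amounts: Maintenance 201/4,111 × $2,343,300 = 114,571.47; Logistics 1,809/4,111 × $2,343,300 = 1,031,143.20; Finishing 1,786/4,111 × $2,343,300 = 1,018,033.03; Packaging 315/4,111 × $2,343,300 = 179,552.30.
At nearest $10: Maintenance $114,570; Logistics $1,031,140; Finishing $1,018,030; Packaging $179,550. Sum = $2,343,290.
Difference $2,343,300 − $2,343,290 = +$10 applied to Finishing: Finishing becomes $1,018,040.

Maintenance: $114,570 | Logistics: $1,031,140 | Finishing: $1,018,040 | Packaging: $179,550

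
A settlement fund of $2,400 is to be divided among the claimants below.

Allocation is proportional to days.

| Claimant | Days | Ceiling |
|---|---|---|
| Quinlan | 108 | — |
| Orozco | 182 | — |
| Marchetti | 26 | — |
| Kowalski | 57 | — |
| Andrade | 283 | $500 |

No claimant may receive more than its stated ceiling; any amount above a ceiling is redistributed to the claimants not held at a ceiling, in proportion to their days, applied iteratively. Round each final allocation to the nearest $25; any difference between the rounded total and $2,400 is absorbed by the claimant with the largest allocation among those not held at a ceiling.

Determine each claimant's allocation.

Days total: 656.
Proportional shares (ignoring caps): Quinlan 395.12; Orozco 665.85; Marchetti 95.12; Kowalski 208.54; Andrade 1,035.37.
Capped: Andrade ($500); balance $1,900 reallocated over remaining days 373.
Remaining shares: Quinlan 550.13 → $550; Orozco 927.08 → $925; Marchetti 132.44 → $125; Kowalski 290.35 → $300.

Quinlan: $550; Orozco: $925; Marchetti: $125; Kowalski: $300; Andrade: $500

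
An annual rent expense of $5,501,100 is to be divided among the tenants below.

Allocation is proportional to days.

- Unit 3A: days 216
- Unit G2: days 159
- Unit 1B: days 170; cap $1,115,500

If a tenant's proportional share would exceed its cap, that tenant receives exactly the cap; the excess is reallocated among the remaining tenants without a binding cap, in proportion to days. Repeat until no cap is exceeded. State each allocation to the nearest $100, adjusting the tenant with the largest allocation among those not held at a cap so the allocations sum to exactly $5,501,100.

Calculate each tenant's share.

Unit 3A: $2,526,100 | Unit G2: $1,859,500 | Unit 1B: $1,115,500

Total days = 545.
Unconstrained shares: Unit 3A 2,180,252.48; Unit G2 1,604,908.07; Unit 1B 1,715,939.45.
Capped: Unit 1B ($1,115,500); residual $4,385,600 reallocated over remaining days 375.
Redistributed shares: Unit 3A 2,526,105.60 → $2,526,100; Unit G2 1,859,494.40 → $1,859,500.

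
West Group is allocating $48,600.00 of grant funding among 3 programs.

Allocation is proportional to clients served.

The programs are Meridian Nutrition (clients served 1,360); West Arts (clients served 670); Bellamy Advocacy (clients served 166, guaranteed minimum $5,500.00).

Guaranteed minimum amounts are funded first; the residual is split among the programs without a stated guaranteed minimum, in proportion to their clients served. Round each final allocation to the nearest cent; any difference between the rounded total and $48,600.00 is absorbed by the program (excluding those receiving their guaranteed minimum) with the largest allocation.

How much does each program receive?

Meridian Nutrition: $28,874.88; West Arts: $14,225.12; Bellamy Advocacy: $5,500.00

Minimums first: Bellamy Advocacy $5,500.00. Residual $43,100.00.
Residual split over remaining clients served 2,030: Meridian Nutrition 28,874.8768 → $28,874.88; West Arts 14,225.1232 → $14,225.12.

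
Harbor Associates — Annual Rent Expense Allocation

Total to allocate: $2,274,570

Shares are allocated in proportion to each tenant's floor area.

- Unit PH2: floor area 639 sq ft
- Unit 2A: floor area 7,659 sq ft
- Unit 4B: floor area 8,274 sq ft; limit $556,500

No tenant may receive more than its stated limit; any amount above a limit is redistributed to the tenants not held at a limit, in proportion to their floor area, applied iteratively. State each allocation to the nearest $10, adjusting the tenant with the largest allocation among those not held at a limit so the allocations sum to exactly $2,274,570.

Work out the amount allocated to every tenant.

Unit PH2: $132,300 · Unit 2A: $1,585,770 · Unit 4B: $556,500

Total floor area = 16,572.
Proportional shares (ignoring caps): Unit PH2 87,705.18; Unit 2A 1,051,226.87; Unit 4B 1,135,637.95.
Cap binds for Unit 4B ($556,500); balance $1,718,070 reallocated over remaining floor area 8,298.
Redistributed shares: Unit PH2 132,302.57 → $132,300; Unit 2A 1,585,767.43 → $1,585,770.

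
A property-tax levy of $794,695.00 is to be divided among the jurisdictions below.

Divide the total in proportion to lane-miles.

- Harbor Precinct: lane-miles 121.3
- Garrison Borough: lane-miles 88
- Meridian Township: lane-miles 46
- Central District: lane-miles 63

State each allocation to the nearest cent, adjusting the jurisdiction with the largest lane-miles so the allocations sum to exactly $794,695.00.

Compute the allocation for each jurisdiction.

Harbor Precinct: $302,847.95 | Garrison Borough: $219,708.33 | Meridian Township: $114,847.53 | Central District: $157,291.19

Total lane-miles = 121.3 + 88 + 46 + 63 = 318.3.
Raw shares: Harbor Precinct 302,847.9532; Garrison Borough 219,708.3255; Meridian Township 114,847.5338; Central District 157,291.1876.
After rounding (cent): Harbor Precinct $302,847.95; Garrison Borough $219,708.33; Meridian Township $114,847.53; Central District $157,291.19. Sum = $794,695.00.
Sum already equals the total — no adjustment.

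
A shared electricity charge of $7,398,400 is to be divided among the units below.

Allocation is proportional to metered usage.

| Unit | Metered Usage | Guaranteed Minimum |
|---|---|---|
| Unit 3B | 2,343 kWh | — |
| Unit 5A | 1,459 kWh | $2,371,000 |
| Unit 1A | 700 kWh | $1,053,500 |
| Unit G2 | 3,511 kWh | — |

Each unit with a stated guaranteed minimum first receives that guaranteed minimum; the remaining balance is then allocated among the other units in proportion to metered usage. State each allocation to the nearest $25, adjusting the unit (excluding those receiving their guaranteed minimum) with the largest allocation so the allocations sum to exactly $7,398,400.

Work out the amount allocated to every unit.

Unit 3B: $1,590,500 · Unit 5A: $2,371,000 · Unit 1A: $1,053,500 · Unit G2: $2,383,400

Guaranteed amounts: Unit 5A $2,371,000; Unit 1A $1,053,500. Balance $3,973,900.
Balance split over remaining metered usage 5,854: Unit 3B 1,590,510.37 → $1,590,500; Unit G2 2,383,389.63 → $2,383,400.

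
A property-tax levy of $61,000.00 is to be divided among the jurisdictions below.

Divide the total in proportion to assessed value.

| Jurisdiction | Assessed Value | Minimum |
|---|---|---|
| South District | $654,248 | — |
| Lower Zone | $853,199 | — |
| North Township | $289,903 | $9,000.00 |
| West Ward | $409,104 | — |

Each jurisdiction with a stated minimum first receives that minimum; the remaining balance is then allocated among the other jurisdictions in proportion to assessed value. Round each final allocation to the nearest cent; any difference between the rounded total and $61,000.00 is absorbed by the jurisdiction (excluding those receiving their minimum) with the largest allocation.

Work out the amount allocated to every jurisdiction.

Guaranteed amounts: North Township $9,000.00. Balance $52,000.00.
Balance split over remaining assessed value 1,916,551: South District 17,751.1039 → $17,751.10; Lower Zone 23,149.0568 → $23,149.06; West Ward 11,099.8392 → $11,099.84.

South District: $17,751.10 | Lower Zone: $23,149.06 | North Township: $9,000.00 | West Ward: $11,099.84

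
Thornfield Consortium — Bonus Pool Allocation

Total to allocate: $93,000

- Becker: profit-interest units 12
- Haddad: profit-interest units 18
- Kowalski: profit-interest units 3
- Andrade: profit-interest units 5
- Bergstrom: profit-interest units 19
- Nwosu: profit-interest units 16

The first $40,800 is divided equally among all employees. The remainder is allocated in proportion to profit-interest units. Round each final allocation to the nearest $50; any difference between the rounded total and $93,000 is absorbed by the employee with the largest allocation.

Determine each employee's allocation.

Becker: $15,400 | Haddad: $19,650 | Kowalski: $8,950 | Andrade: $10,400 | Bergstrom: $20,350 | Nwosu: $18,250

$40,800 shared equally gives $6,800 per employee.
Remainder $52,200 by profit-interest units (total 73): Becker 8,580.82 → $8,600; Haddad 12,871.23 → $12,850; Kowalski 2,145.21 → $2,150; Andrade 3,575.34 → $3,600; Bergstrom 13,586.30 → $13,600; Nwosu 11,441.10 → $11,450.
Rounding difference −$50 on remainder applied to Bergstrom.
Totals: Becker $6,800 + $8,600 = $15,400; Haddad $6,800 + $12,850 = $19,650; Kowalski $6,800 + $2,150 = $8,950; Andrade $6,800 + $3,600 = $10,400; Bergstrom $6,800 + $13,550 = $20,350; Nwosu $6,800 + $11,450 = $18,250.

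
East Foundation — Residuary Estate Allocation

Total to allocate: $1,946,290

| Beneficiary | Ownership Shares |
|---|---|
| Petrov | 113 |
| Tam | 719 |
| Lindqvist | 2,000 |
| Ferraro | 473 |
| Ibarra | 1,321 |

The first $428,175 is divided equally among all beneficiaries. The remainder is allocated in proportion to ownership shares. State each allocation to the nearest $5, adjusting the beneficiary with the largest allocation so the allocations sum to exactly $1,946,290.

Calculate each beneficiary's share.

$428,175 shared equally gives $85,635 per beneficiary.
Remainder $1,518,115 by ownership shares (total 4,626): Petrov 37,083.22 → $37,085; Tam 235,954.32 → $235,955; Lindqvist 656,340.25 → $656,340; Ferraro 155,224.47 → $155,225; Ibarra 433,512.74 → $433,515.
Rounding difference −$5 on remainder applied to Lindqvist.
Totals: Petrov $85,635 + $37,085 = $122,720; Tam $85,635 + $235,955 = $321,590; Lindqvist $85,635 + $656,335 = $741,970; Ferraro $85,635 + $155,225 = $240,860; Ibarra $85,635 + $433,515 = $519,150.

Petrov: $122,720; Tam: $321,590; Lindqvist: $741,970; Ferraro: $240,860; Ibarra: $519,150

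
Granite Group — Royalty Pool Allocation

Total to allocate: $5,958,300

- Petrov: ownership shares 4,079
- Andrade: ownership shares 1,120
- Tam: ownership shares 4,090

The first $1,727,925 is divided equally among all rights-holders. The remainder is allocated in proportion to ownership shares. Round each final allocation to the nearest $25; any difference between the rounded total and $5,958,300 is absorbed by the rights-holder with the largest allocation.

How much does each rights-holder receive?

Petrov: $2,433,625 · Andrade: $1,086,050 · Tam: $2,438,625

First tranche $1,727,925 split equally: $575,975 each.
Remainder $4,230,375 by ownership shares (total 9,289): Petrov 1,857,648.79 → $1,857,650; Andrade 510,067.82 → $510,075; Tam 1,862,658.39 → $1,862,650.
Totals: Petrov $575,975 + $1,857,650 = $2,433,625; Andrade $575,975 + $510,075 = $1,086,050; Tam $575,975 + $1,862,650 = $2,438,625.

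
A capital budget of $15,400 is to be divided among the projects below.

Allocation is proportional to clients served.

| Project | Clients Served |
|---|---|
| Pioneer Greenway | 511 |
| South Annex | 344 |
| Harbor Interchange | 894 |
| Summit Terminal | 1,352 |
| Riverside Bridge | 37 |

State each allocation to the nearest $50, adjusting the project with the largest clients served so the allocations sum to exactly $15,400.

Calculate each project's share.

Pioneer Greenway: $2,500 · South Annex: $1,700 · Harbor Interchange: $4,400 · Summit Terminal: $6,600 · Riverside Bridge: $200

Combined clients served = 3,138.
Pro-rata amounts: Pioneer Greenway 511/3,138 × $15,400 = 2,507.78; South Annex 344/3,138 × $15,400 = 1,688.21; Harbor Interchange 894/3,138 × $15,400 = 4,387.38; Summit Terminal 1,352/3,138 × $15,400 = 6,635.05; Riverside Bridge 37/3,138 × $15,400 = 181.58.
Rounded to nearest $50: Pioneer Greenway $2,500; South Annex $1,700; Harbor Interchange $4,400; Summit Terminal $6,650; Riverside Bridge $200. Sum = $15,450.
Difference $15,400 − $15,450 = −$50 applied to largest clients served (Summit Terminal): Summit Terminal becomes $6,600.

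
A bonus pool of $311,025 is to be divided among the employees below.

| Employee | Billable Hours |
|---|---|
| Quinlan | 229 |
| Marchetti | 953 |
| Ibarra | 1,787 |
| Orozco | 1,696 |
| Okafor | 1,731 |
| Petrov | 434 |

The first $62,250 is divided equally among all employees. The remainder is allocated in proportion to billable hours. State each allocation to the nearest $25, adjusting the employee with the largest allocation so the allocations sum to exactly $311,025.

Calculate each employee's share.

Equal tier: $62,250 ÷ 6 = $10,375 apiece.
Remainder $248,775 by billable hours (total 6,830): Quinlan 8,341.07 → $8,350; Marchetti 34,711.94 → $34,700; Ibarra 65,089.45 → $65,100; Orozco 61,774.88 → $61,775; Okafor 63,049.71 → $63,050; Petrov 15,807.96 → $15,800.
Totals: Quinlan $10,375 + $8,350 = $18,725; Marchetti $10,375 + $34,700 = $45,075; Ibarra $10,375 + $65,100 = $75,475; Orozco $10,375 + $61,775 = $72,150; Okafor $10,375 + $63,050 = $73,425; Petrov $10,375 + $15,800 = $26,175.

Quinlan: $18,725 | Marchetti: $45,075 | Ibarra: $75,475 | Orozco: $72,150 | Okafor: $73,425 | Petrov: $26,175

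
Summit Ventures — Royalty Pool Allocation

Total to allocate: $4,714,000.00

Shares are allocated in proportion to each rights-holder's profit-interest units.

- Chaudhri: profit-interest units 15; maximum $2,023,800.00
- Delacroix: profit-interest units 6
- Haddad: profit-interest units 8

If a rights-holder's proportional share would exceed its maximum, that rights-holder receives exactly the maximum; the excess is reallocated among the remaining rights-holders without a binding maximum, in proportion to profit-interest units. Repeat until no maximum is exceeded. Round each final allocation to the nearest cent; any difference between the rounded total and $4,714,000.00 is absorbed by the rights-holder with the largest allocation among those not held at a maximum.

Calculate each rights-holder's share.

Sum of profit-interest units: 29.
Proportional shares (ignoring caps): Chaudhri 2,438,275.8621; Delacroix 975,310.3448; Haddad 1,300,413.7931.
Held at cap: Chaudhri ($2,023,800.00); remaining pool $2,690,200.00 reallocated over remaining profit-interest units 14.
Remaining shares: Delacroix 1,152,942.8571 → $1,152,942.86; Haddad 1,537,257.1429 → $1,537,257.14.

Chaudhri: $2,023,800.00 | Delacroix: $1,152,942.86 | Haddad: $1,537,257.14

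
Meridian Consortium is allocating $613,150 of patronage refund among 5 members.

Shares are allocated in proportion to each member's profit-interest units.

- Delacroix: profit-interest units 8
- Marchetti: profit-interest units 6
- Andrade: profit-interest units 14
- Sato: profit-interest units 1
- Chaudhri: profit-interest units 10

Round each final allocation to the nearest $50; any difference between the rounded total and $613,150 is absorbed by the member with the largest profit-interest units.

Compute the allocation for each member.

Delacroix: $125,750 | Marchetti: $94,350 | Andrade: $220,150 | Sato: $15,700 | Chaudhri: $157,200

Sum of profit-interest units: 8 + 6 + 14 + 1 + 10 = 39.
Unrounded shares: Delacroix 125,774.36; Marchetti 94,330.77; Andrade 220,105.13; Sato 15,721.79; Chaudhri 157,217.95.
After rounding ($50): Delacroix $125,750; Marchetti $94,350; Andrade $220,100; Sato $15,700; Chaudhri $157,200. Sum = $613,100.
Difference $613,150 − $613,100 = +$50 applied to largest profit-interest units (Andrade): Andrade becomes $220,150.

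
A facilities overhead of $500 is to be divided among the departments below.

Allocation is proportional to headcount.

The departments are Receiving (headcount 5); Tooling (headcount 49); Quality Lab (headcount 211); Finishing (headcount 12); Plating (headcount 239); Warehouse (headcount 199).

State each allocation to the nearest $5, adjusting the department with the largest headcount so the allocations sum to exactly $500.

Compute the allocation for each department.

Receiving: $5 | Tooling: $35 | Quality Lab: $150 | Finishing: $10 | Plating: $160 | Warehouse: $140

Headcount total: 715.
Unrounded shares: Receiving 5/715 × $500 = 3.50; Tooling 49/715 × $500 = 34.27; Quality Lab 211/715 × $500 = 147.55; Finishing 12/715 × $500 = 8.39; Plating 239/715 × $500 = 167.13; Warehouse 199/715 × $500 = 139.16.
Rounded to nearest $5: Receiving $5; Tooling $35; Quality Lab $150; Finishing $10; Plating $165; Warehouse $140. Sum = $505.
Difference $500 − $505 = −$5 applied to largest headcount (Plating): Plating becomes $160.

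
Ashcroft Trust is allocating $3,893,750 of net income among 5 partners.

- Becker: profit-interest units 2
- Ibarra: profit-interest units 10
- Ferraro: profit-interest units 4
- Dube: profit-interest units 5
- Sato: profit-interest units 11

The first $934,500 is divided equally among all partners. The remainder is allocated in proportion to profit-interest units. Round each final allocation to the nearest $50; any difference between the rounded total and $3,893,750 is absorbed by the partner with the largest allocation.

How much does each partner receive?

Becker: $371,850 | Ibarra: $1,111,650 | Ferraro: $556,800 | Dube: $649,300 | Sato: $1,204,150

Equal tier: $934,500 ÷ 5 = $186,900 apiece.
Remainder $2,959,250 by profit-interest units (total 32): Becker 184,953.12 → $184,950; Ibarra 924,765.62 → $924,750; Ferraro 369,906.25 → $369,900; Dube 462,382.81 → $462,400; Sato 1,017,242.19 → $1,017,250.
Totals: Becker $186,900 + $184,950 = $371,850; Ibarra $186,900 + $924,750 = $1,111,650; Ferraro $186,900 + $369,900 = $556,800; Dube $186,900 + $462,400 = $649,300; Sato $186,900 + $1,017,250 = $1,204,150.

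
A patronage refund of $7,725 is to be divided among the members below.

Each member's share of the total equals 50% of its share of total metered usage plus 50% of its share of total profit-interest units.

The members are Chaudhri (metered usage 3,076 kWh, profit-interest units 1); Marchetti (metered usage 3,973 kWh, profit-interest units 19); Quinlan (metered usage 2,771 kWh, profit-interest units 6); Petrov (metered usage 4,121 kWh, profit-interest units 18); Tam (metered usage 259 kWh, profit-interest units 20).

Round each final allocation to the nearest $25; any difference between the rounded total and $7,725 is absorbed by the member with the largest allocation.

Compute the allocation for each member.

Chaudhri: $900; Marchetti: $2,225; Quinlan: $1,125; Petrov: $2,200; Tam: $1,275

Totals — metered usage 14,200, profit-interest units 64.
Combined weights (50% metered usage + 50% profit-interest units): Chaudhri 0.1161; Marchetti 0.2883; Quinlan 0.1444; Petrov 0.2857; Tam 0.1654.
Proportional shares: Chaudhri 897.05; Marchetti 2,227.36; Quinlan 1,115.84; Petrov 2,207.27; Tam 1,277.48.
Rounded to nearest $25: Chaudhri $900; Marchetti $2,225; Quinlan $1,125; Petrov $2,200; Tam $1,275. Sum = $7,725.
Rounded total matches; no reconciliation needed.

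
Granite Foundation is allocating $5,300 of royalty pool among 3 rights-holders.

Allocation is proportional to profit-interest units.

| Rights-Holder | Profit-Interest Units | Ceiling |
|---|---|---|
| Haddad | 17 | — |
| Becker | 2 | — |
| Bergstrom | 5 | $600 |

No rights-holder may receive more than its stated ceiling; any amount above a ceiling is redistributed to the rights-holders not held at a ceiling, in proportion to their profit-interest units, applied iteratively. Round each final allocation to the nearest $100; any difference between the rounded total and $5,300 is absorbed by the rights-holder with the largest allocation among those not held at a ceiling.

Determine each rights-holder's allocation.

Total profit-interest units = 24.
Pro-rata shares before constraints: Haddad 3,754.17; Becker 441.67; Bergstrom 1,104.17.
Capped: Bergstrom ($600); remaining pool $4,700 reallocated over remaining profit-interest units 19.
Redistributed shares: Haddad 4,205.26 → $4,200; Becker 494.74 → $500.

Haddad: $4,200 | Becker: $500 | Bergstrom: $600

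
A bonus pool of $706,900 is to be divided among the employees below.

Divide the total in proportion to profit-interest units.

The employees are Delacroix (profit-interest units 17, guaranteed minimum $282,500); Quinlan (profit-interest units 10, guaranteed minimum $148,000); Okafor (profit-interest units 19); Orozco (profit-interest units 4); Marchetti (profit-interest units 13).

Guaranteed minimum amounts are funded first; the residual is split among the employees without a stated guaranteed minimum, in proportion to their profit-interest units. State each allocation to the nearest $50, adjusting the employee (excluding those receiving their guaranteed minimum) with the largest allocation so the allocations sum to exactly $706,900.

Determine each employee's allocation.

Minimums first: Delacroix $282,500; Quinlan $148,000. Balance $276,400.
Balance split over remaining profit-interest units 36: Okafor 145,877.78 → $145,900; Orozco 30,711.11 → $30,700; Marchetti 99,811.11 → $99,800.

Delacroix: $282,500; Quinlan: $148,000; Okafor: $145,900; Orozco: $30,700; Marchetti: $99,800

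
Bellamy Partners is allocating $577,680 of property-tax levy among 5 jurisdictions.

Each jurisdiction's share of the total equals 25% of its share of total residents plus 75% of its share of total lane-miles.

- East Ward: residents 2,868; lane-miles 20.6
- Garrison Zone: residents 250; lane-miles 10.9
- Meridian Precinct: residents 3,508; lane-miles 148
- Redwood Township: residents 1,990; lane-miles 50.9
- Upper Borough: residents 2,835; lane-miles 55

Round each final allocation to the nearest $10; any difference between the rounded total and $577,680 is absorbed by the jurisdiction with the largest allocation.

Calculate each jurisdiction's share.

East Ward: $67,440 · Garrison Zone: $19,700 · Meridian Precinct: $268,920 · Redwood Township: $102,370 · Upper Borough: $119,250

Residents total 11,451; lane-miles total 285.4.
Composite weights (25% residents + 75% lane-miles): East Ward 0.1167; Garrison Zone 0.0341; Meridian Precinct 0.4655; Redwood Township 0.1772; Upper Borough 0.2064.
Raw shares: East Ward 67,443.66; Garrison Zone 19,700.07; Meridian Precinct 268,918.72; Redwood Township 102,368.14; Upper Borough 119,249.41.
Rounded to nearest $10: East Ward $67,440; Garrison Zone $19,700; Meridian Precinct $268,920; Redwood Township $102,370; Upper Borough $119,250. Sum = $577,680.
No rounding difference to absorb.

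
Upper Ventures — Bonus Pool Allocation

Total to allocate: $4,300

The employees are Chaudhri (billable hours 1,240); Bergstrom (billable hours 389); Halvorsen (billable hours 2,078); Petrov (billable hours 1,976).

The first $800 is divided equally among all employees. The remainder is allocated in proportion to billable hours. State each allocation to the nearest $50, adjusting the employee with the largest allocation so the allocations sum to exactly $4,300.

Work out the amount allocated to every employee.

$800 shared equally gives $200 per employee.
Remainder $3,500 by billable hours (total 5,683): Chaudhri 763.68 → $750; Bergstrom 239.57 → $250; Halvorsen 1,279.78 → $1,300; Petrov 1,216.96 → $1,200.
Totals: Chaudhri $200 + $750 = $950; Bergstrom $200 + $250 = $450; Halvorsen $200 + $1,300 = $1,500; Petrov $200 + $1,200 = $1,400.

Chaudhri: $950 | Bergstrom: $450 | Halvorsen: $1,500 | Petrov: $1,400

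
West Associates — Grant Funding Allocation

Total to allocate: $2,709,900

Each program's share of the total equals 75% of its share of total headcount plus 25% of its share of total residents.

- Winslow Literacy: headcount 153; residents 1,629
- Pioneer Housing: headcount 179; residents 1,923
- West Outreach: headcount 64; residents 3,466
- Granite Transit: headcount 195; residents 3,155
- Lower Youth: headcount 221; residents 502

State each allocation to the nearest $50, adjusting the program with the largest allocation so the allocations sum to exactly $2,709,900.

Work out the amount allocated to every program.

Winslow Literacy: $486,350; Pioneer Housing: $570,100; West Outreach: $380,150; Granite Transit: $688,300; Lower Youth: $585,000

Totals — headcount 812, residents 10,675.
Composite weights (75% headcount + 25% residents): Winslow Literacy 0.1795; Pioneer Housing 0.2104; West Outreach 0.1403; Granite Transit 0.2540; Lower Youth 0.2159.
Proportional shares: Winslow Literacy 486,339.30; Pioneer Housing 570,075.27; West Outreach 380,156.32; Granite Transit 688,310.33; Lower Youth 585,018.78.
After rounding ($50): Winslow Literacy $486,350; Pioneer Housing $570,100; West Outreach $380,150; Granite Transit $688,300; Lower Youth $585,000. Sum = $2,709,900.
Rounded total matches; no reconciliation needed.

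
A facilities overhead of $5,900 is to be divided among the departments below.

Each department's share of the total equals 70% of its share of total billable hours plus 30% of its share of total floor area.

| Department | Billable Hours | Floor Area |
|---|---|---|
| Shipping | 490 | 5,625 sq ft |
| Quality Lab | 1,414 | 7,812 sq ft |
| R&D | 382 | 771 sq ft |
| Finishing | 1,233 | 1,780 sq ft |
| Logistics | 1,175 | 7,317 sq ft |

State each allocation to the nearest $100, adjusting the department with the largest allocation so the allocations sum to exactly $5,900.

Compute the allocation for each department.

Shipping: $900; Quality Lab: $1,800; R&D: $400; Finishing: $1,200; Logistics: $1,600

Totals — billable hours 4,694, floor area 23,305.
Blended shares (70% billable hours + 30% floor area): Shipping 0.1455; Quality Lab 0.3114; R&D 0.0669; Finishing 0.2068; Logistics 0.2694.
Unrounded shares: Shipping 858.34; Quality Lab 1,837.42; R&D 394.66; Finishing 1,220.04; Logistics 1,589.54.
At nearest $100: Shipping $900; Quality Lab $1,800; R&D $400; Finishing $1,200; Logistics $1,600. Sum = $5,900.
Rounded total matches; no reconciliation needed.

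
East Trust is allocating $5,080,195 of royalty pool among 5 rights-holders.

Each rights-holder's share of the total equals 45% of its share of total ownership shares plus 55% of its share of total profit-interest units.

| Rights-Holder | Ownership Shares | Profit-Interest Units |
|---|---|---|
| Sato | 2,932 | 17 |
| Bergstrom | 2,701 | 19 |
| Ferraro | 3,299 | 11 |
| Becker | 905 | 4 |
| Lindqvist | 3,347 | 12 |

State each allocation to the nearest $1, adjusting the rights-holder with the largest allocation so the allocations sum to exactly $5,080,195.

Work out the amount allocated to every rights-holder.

Sato: $1,262,370 · Bergstrom: $1,311,018 · Ferraro: $1,059,902 · Becker: $334,329 · Lindqvist: $1,112,576

Totals — ownership shares 13,184, profit-interest units 63.
Blended shares (45% ownership shares + 55% profit-interest units): Sato 0.2485; Bergstrom 0.2581; Ferraro 0.2086; Becker 0.0658; Lindqvist 0.2190.
Unrounded shares: Sato 1,262,370.28; Bergstrom 1,311,017.01; Ferraro 1,059,902.13; Becker 334,329.41; Lindqvist 1,112,576.17.
Rounded to nearest $1: Sato $1,262,370; Bergstrom $1,311,017; Ferraro $1,059,902; Becker $334,329; Lindqvist $1,112,576. Sum = $5,080,194.
Difference $5,080,195 − $5,080,194 = +$1 applied to largest allocation (Bergstrom): Bergstrom becomes $1,311,018.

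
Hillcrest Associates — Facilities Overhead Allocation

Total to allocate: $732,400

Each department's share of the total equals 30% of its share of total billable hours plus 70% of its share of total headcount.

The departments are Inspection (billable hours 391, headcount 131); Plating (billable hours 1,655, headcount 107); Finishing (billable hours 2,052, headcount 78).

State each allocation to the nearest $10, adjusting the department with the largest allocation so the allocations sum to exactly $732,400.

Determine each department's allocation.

Billable hours total 4,098; headcount total 316.
Combined weights (30% billable hours + 70% headcount): Inspection 0.3188; Plating 0.3582; Finishing 0.3230.
Pro-rata amounts: Inspection 233,499.08; Plating 262,332.48; Finishing 236,568.44.
Rounded to nearest $10: Inspection $233,500; Plating $262,330; Finishing $236,570. Sum = $732,400.
No rounding difference to absorb.

Inspection: $233,500 | Plating: $262,330 | Finishing: $236,570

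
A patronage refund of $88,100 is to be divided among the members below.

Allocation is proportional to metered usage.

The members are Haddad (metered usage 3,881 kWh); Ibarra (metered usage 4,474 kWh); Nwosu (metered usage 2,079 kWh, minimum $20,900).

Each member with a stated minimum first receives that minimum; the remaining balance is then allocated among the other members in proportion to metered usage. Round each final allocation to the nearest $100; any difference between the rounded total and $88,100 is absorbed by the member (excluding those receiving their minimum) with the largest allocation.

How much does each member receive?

Haddad: $31,200; Ibarra: $36,000; Nwosu: $20,900

Minimums first: Nwosu $20,900. Balance $67,200.
Balance split over remaining metered usage 8,355: Haddad 31,215.22 → $31,200; Ibarra 35,984.78 → $36,000.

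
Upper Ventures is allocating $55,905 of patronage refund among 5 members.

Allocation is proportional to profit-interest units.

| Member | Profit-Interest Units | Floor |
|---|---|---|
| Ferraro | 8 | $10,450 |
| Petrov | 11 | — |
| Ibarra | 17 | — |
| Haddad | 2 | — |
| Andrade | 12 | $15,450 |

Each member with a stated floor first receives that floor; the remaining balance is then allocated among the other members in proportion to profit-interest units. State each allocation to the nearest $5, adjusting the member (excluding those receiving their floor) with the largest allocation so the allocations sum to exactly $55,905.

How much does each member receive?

Ferraro: $10,450 | Petrov: $11,000 | Ibarra: $17,005 | Haddad: $2,000 | Andrade: $15,450

Minimums first: Ferraro $10,450; Andrade $15,450. Remaining pool $30,005.
Remaining pool split over remaining profit-interest units 30: Petrov 11,001.83 → $11,000; Ibarra 17,002.83 → $17,005; Haddad 2,000.33 → $2,000.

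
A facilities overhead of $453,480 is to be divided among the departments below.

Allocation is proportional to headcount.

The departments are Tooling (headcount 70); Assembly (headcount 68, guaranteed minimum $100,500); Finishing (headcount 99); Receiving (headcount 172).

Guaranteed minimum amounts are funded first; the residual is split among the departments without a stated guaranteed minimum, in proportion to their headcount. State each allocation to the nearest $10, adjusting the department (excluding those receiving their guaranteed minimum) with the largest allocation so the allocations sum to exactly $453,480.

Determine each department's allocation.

Guaranteed amounts: Assembly $100,500. Remaining pool $352,980.
Remaining pool split over remaining headcount 341: Tooling 72,459.24 → $72,460; Finishing 102,478.06 → $102,480; Receiving 178,042.70 → $178,040.

Tooling: $72,460 · Assembly: $100,500 · Finishing: $102,480 · Receiving: $178,040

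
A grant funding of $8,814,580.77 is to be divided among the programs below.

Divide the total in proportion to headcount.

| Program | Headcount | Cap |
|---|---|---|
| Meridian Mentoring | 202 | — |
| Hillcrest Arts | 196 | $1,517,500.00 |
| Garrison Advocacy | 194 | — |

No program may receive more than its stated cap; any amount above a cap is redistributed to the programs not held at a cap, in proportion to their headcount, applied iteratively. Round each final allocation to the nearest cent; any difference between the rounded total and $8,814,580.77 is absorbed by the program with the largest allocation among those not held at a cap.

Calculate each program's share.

Meridian Mentoring: $3,722,248.27 | Hillcrest Arts: $1,517,500.00 | Garrison Advocacy: $3,574,832.50

Headcount total: 592.
Unconstrained shares: Meridian Mentoring 3,007,677.8979; Hillcrest Arts 2,918,340.9306; Garrison Advocacy 2,888,561.9415.
Cap binds for Hillcrest Arts ($1,517,500.00); remaining pool $7,297,080.77 reallocated over remaining headcount 396.
Redistributed shares: Meridian Mentoring 3,722,248.2716 → $3,722,248.27; Garrison Advocacy 3,574,832.4984 → $3,574,832.50.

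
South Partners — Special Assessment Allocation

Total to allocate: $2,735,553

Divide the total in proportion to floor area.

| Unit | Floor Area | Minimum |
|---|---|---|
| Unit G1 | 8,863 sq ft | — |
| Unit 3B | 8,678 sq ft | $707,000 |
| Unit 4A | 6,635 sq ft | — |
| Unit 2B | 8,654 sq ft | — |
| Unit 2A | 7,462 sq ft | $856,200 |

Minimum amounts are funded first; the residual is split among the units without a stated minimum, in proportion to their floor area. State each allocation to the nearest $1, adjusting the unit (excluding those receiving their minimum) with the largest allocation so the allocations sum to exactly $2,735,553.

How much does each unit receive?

Guaranteed amounts: Unit 3B $707,000; Unit 2A $856,200. Balance $1,172,353.
Balance split over remaining floor area 24,152: Unit G1 430,215.495 → $430,215; Unit 4A 322,067.00 → $322,067; Unit 2B 420,070.51 → $420,071.

Unit G1: $430,215 · Unit 3B: $707,000 · Unit 4A: $322,067 · Unit 2B: $420,071 · Unit 2A: $856,200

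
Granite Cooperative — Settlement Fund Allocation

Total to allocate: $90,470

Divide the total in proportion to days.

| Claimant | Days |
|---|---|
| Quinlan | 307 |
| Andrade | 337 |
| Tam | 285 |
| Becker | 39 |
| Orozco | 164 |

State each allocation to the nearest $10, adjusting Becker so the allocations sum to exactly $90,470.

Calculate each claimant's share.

Quinlan: $24,540 | Andrade: $26,930 | Tam: $22,780 | Becker: $3,110 | Orozco: $13,110

Days total: 1,132.
Unrounded shares: Quinlan 307/1,132 × $90,470 = 24,535.59; Andrade 337/1,132 × $90,470 = 26,933.21; Tam 285/1,132 × $90,470 = 22,777.34; Becker 39/1,132 × $90,470 = 3,116.90; Orozco 164/1,132 × $90,470 = 13,106.96.
At nearest $10: Quinlan $24,540; Andrade $26,930; Tam $22,780; Becker $3,120; Orozco $13,110. Sum = $90,480.
Difference $90,470 − $90,480 = −$10 applied to Becker: Becker becomes $3,110.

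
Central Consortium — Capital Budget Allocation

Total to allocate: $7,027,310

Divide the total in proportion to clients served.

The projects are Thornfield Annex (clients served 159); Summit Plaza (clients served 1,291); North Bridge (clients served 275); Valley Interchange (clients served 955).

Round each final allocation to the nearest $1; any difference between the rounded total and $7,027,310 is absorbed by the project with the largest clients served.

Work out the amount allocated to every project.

Clients served total: 2,680.
Pro-rata amounts: Thornfield Annex 159/2,680 × $7,027,310 = 416,918.76; Summit Plaza 1,291/2,680 × $7,027,310 = 3,385,170.60; North Bridge 275/2,680 × $7,027,310 = 721,085.91; Valley Interchange 955/2,680 × $7,027,310 = 2,504,134.72.
After rounding ($1): Thornfield Annex $416,919; Summit Plaza $3,385,171; North Bridge $721,086; Valley Interchange $2,504,135. Sum = $7,027,311.
Difference $7,027,310 − $7,027,311 = −$1 applied to largest clients served (Summit Plaza): Summit Plaza becomes $3,385,170.

Thornfield Annex: $416,919; Summit Plaza: $3,385,170; North Bridge: $721,086; Valley Interchange: $2,504,135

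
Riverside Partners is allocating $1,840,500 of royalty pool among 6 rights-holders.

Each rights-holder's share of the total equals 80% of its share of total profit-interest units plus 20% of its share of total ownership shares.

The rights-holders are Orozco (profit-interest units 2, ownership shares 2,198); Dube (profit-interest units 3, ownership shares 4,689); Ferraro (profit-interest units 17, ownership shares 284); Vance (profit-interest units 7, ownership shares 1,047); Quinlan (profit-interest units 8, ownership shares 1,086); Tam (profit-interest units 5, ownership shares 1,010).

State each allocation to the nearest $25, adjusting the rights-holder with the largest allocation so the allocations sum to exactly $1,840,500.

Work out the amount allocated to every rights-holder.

Totals — profit-interest units 42, ownership shares 10,314.
Blended shares (80% profit-interest units + 20% ownership shares): Orozco 0.0807; Dube 0.1481; Ferraro 0.3293; Vance 0.1536; Quinlan 0.1734; Tam 0.1148.
Unrounded shares: Orozco 148,559.49; Dube 272,518.81; Ferraro 606,107.21; Vance 282,766.75; Quinlan 319,215.78; Tam 211,331.96.
Rounded to nearest $25: Orozco $148,550; Dube $272,525; Ferraro $606,100; Vance $282,775; Quinlan $319,225; Tam $211,325. Sum = $1,840,500.
Rounded total matches; no reconciliation needed.

Orozco: $148,550; Dube: $272,525; Ferraro: $606,100; Vance: $282,775; Quinlan: $319,225; Tam: $211,325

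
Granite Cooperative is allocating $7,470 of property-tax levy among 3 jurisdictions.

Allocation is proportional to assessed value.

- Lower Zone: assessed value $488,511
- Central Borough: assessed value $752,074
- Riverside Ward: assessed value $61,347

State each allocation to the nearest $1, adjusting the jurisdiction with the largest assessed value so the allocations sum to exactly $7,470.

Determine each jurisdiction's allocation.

Lower Zone: $2,803 | Central Borough: $4,315 | Riverside Ward: $352

Assessed value total: 488,511 + 752,074 + 61,347 = 1,301,932.
Raw shares: Lower Zone 2,802.89; Central Borough 4,315.12; Riverside Ward 351.99.
After rounding ($1): Lower Zone $2,803; Central Borough $4,315; Riverside Ward $352. Sum = $7,470.
No rounding difference to absorb.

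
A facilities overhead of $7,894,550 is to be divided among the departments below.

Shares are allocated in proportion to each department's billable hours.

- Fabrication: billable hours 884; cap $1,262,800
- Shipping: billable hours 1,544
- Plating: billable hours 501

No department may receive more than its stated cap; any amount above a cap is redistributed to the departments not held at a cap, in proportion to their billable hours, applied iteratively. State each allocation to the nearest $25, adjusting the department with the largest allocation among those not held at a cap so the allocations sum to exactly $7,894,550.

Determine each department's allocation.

Fabrication: $1,262,800; Shipping: $5,007,050; Plating: $1,624,700

Combined billable hours = 2,929.
Proportional shares (ignoring caps): Fabrication 2,382,650.12; Shipping 4,161,551.79; Plating 1,350,348.09.
Capped: Fabrication ($1,262,800); residual $6,631,750 reallocated over remaining billable hours 2,045.
Shares after redistribution: Shipping 5,007,052.32 → $5,007,050; Plating 1,624,697.68 → $1,624,700.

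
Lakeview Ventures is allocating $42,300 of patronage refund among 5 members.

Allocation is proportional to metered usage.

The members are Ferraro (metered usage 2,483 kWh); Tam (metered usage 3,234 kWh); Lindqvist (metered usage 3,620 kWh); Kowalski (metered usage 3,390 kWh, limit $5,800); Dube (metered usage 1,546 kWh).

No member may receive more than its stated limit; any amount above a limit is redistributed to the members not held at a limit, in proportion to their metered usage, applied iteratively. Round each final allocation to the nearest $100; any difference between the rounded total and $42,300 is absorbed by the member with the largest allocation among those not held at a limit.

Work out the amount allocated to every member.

Combined metered usage = 14,273.
Proportional shares (ignoring caps): Ferraro 7,358.71; Tam 9,584.40; Lindqvist 10,728.37; Kowalski 10,046.73; Dube 4,581.78.
Capped: Kowalski ($5,800); remaining pool $36,500 reallocated over remaining metered usage 10,883.
Remaining shares: Ferraro 8,327.62 → $8,300; Tam 10,846.37 → $10,800; Lindqvist 12,140.95 → $12,100; Dube 5,185.06 → $5,200.
Rounding difference +$100 applied to Lindqvist → $12,200.

Ferraro: $8,300 | Tam: $10,800 | Lindqvist: $12,200 | Kowalski: $5,800 | Dube: $5,200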